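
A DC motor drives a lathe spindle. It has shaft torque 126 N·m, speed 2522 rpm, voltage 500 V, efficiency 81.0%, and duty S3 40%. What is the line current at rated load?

82.2 A

ω = 2π×2522/60 = 264.1 rad/s; P_out = τω = 126 × 264.1 = 33277 W
P_in = P_out / η = 33277 / 0.810 = 41083 W
I = P_in / V = 41083 / 500 = 82.2 A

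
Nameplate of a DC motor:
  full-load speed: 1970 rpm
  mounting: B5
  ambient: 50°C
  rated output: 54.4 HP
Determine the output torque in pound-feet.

145 lb·ft

P_out = 54.4 × 746 = 40582 W
ω = 2π × 1970/60 = 206.3 rad/s
τ = P_out/ω = 40582/206.3 = 196.7 N·m
In lb·ft: 196.7/1.356 = 145 lb·ft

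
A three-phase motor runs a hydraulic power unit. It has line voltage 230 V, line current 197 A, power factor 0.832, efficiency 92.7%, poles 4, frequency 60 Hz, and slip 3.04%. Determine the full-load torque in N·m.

P_in = √3·V·I·cosφ = 1.732 × 230 × 197 × 0.832 = 65293 W
P_out = η·P_in = 0.927 × 65293 = 60527 W
n_s = 120×60/4 = 1800 rpm; n = 1800×(1−0.0304) = 1745 rpm
ω = 2π×1745/60 = 182.7 rad/s
τ = P_out/ω = 60527/182.7 = 331 N·m

331 N·m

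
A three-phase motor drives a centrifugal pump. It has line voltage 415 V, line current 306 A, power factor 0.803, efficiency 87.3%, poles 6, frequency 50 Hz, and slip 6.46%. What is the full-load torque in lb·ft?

P_in = √3·V·I·cosφ = 1.732 × 415 × 306 × 0.803 = 176617 W
P_out = η·P_in = 0.873 × 176617 = 154187 W
n_s = 120×50/6 = 1000 rpm; n = 1000×(1−0.0646) = 935 rpm
ω = 2π×935/60 = 97.91 rad/s
τ = P_out/ω = 154187/97.91 = 1575 N·m
In lb·ft: 1575/1.356 = 1160 lb·ft

1160 lb·ft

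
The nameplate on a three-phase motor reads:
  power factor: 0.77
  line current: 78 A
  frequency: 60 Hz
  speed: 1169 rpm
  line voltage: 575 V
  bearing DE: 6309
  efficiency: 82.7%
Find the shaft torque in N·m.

404 N·m

P_in = √3·V·I·cosφ = 1.732 × 575 × 78 × 0.77 = 59814 W
P_out = η·P_in = 0.827 × 59814 = 49466 W
n = 1169 rpm
ω = 2π×1169/60 = 122.4 rad/s
τ = P_out/ω = 49466/122.4 = 404 N·m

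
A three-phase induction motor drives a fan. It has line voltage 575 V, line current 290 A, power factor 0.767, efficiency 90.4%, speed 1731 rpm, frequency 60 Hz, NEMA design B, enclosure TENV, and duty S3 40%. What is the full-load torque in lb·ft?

815 lb·ft

P_in = √3·V·I·cosφ = 1.732 × 575 × 290 × 0.767 = 221518 W
P_out = η·P_in = 0.904 × 221518 = 200252 W
n = 1731 rpm
ω = 2π×1731/60 = 181.3 rad/s
τ = P_out/ω = 200252/181.3 = 1105 N·m
In lb·ft: 1105/1.356 = 815 lb·ft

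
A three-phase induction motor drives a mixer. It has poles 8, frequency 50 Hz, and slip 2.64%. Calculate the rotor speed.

n_s = 120f/p = 120×50/8 = 750 rpm
n = n_s(1 − s) = 750 × (1 − 0.0264) = 730 rpm

730 rpm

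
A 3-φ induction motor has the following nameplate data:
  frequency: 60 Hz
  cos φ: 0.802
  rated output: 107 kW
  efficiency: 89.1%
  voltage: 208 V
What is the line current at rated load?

P_out = 107 kW = 107000 W
P_in = P_out / η = 107000 / 0.891 = 120090 W
I_L = P_in / (√3·V_L·cosφ) = 120090 / (1.732 × 208 × 0.802) = 416 A

416 A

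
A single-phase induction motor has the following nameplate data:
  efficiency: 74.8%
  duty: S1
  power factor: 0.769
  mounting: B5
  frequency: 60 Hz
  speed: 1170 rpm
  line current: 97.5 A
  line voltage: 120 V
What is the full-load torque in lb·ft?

P_in = V·I·cosφ = 120 × 97.5 × 0.769 = 8997 W
P_out = η·P_in = 0.748 × 8997 = 6730 W
n = 1170 rpm
ω = 2π×1170/60 = 122.5 rad/s
τ = P_out/ω = 6730/122.5 = 54.94 N·m
In lb·ft: 54.94/1.356 = 40.5 lb·ft

40.5 lb·ft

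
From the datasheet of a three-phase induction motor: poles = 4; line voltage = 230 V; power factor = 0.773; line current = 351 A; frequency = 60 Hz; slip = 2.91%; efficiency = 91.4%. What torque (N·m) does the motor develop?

P_in = √3·V·I·cosφ = 1.732 × 230 × 351 × 0.773 = 108084 W
P_out = η·P_in = 0.914 × 108084 = 98789 W
n_s = 120×60/4 = 1800 rpm; n = 1800×(1−0.0291) = 1748 rpm
ω = 2π×1748/60 = 183.1 rad/s
τ = P_out/ω = 98789/183.1 = 540 N·m

540 N·m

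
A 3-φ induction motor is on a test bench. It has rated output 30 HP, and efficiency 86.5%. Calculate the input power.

25.9 kW

P_out = 30 × 746 = 22380 W
P_in = P_out/η = 22380/0.865 = 25873 W = 25.9 kW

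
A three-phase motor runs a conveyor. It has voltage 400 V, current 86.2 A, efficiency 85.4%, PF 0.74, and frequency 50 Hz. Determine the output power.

P_in = √3·V·I·cosφ = 1.732 × 400 × 86.2 × 0.74 = 44192 W
P_out = η·P_in = 0.854 × 44192 = 37740 W

37.7 kW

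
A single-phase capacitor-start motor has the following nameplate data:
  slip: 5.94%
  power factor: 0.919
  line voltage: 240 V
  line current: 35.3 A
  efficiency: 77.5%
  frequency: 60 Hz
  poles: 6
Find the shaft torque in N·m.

P_in = V·I·cosφ = 240 × 35.3 × 0.919 = 7786 W
P_out = η·P_in = 0.775 × 7786 = 6034 W
n_s = 120×60/6 = 1200 rpm; n = 1200×(1−0.0594) = 1129 rpm
ω = 2π×1129/60 = 118.2 rad/s
τ = P_out/ω = 6034/118.2 = 51 N·m

51 N·m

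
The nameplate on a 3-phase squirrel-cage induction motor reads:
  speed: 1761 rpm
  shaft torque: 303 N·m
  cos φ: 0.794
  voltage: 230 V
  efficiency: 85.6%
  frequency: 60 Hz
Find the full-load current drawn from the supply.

ω = 2π×1761/60 = 184.4 rad/s; P_out = τω = 303 × 184.4 = 55873 W
P_in = P_out / η = 55873 / 0.856 = 65272 W
I_L = P_in / (√3·V_L·cosφ) = 65272 / (1.732 × 230 × 0.794) = 206 A

206 A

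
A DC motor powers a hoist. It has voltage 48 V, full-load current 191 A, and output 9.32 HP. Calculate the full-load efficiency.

75.8 %

P_out = 9.32 × 746 = 6953 W
P_in = V·I = 48 × 191 = 9168 W
η = P_out / P_in = 6953 / 9168 = 0.758 = 75.8%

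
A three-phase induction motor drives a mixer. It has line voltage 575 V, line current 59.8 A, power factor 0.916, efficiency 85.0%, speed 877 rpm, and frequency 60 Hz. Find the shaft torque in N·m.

P_in = √3·V·I·cosφ = 1.732 × 575 × 59.8 × 0.916 = 54552 W
P_out = η·P_in = 0.85 × 54552 = 46369 W
n = 877 rpm
ω = 2π×877/60 = 91.84 rad/s
τ = P_out/ω = 46369/91.84 = 505 N·m

505 N·m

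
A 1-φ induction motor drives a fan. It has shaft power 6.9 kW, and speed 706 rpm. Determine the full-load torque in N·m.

ω = 2π × 706/60 = 73.93 rad/s
τ = P/ω = 6900/73.93 = 93.3 N·m

93.3 N·m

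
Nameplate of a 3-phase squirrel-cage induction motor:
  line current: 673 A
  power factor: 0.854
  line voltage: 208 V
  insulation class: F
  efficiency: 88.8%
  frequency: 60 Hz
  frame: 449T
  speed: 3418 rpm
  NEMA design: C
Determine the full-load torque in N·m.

514 N·m

P_in = √3·V·I·cosφ = 1.732 × 208 × 673 × 0.854 = 207054 W
P_out = η·P_in = 0.888 × 207054 = 183864 W
n = 3418 rpm
ω = 2π×3418/60 = 357.9 rad/s
τ = P_out/ω = 183864/357.9 = 514 N·m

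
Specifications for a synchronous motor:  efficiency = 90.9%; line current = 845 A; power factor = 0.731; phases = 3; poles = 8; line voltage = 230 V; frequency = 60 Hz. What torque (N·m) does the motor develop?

2370 N·m

P_in = √3·V·I·cosφ = 1.732 × 230 × 845 × 0.731 = 246065 W
P_out = η·P_in = 0.909 × 246065 = 223673 W
n = n_s = 120×60/8 = 900 rpm (synchronous)
ω = 2π×900/60 = 94.25 rad/s
τ = P_out/ω = 223673/94.25 = 2370 N·m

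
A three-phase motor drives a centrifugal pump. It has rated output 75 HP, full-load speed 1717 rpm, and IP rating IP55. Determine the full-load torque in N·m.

311 N·m

P_out = 75 × 746 = 55950 W
ω = 2π × 1717/60 = 179.8 rad/s
τ = P_out/ω = 55950/179.8 = 311 N·m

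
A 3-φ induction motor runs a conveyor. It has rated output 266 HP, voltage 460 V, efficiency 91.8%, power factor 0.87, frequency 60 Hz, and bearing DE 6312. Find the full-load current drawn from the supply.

P_out = 266 × 746 = 198436 W
P_in = P_out / η = 198436 / 0.918 = 216161 W
I_L = P_in / (√3·V_L·cosφ) = 216161 / (1.732 × 460 × 0.87) = 312 A

312 A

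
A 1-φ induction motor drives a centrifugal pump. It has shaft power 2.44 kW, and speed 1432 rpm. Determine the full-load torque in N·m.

ω = 2π × 1432/60 = 150 rad/s
τ = P/ω = 2440/150 = 16.3 N·m

16.3 N·m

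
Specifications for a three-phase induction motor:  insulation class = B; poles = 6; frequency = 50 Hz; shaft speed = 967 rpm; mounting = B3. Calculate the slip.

3.3 %

n_s = 120f/p = 120×50/6 = 1000 rpm
s = (n_s − n)/n_s = (1000 − 967)/1000 = 0.0330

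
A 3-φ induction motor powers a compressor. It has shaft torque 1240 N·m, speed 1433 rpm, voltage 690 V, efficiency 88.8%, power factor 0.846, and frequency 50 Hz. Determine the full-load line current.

ω = 2π×1433/60 = 150.1 rad/s; P_out = τω = 1240 × 150.1 = 186124 W
P_in = P_out / η = 186124 / 0.888 = 209599 W
I_L = P_in / (√3·V_L·cosφ) = 209599 / (1.732 × 690 × 0.846) = 207 A

207 A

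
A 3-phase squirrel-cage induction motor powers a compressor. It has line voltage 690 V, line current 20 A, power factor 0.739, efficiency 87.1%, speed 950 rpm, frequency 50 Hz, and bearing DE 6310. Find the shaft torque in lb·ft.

114 lb·ft

P_in = √3·V·I·cosφ = 1.732 × 690 × 20 × 0.739 = 17663 W
P_out = η·P_in = 0.871 × 17663 = 15384 W
n = 950 rpm
ω = 2π×950/60 = 99.48 rad/s
τ = P_out/ω = 15384/99.48 = 154.6 N·m
In lb·ft: 154.6/1.356 = 114 lb·ft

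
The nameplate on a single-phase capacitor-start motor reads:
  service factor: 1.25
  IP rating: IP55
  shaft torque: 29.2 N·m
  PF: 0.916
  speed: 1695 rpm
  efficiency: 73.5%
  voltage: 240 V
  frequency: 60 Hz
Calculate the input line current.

ω = 2π×1695/60 = 177.5 rad/s; P_out = τω = 29.2 × 177.5 = 5183 W
P_in = P_out / η = 5183 / 0.735 = 7052 W
I = P_in / (V·cosφ) = 7052 / (240 × 0.916) = 32.1 A

32.1 A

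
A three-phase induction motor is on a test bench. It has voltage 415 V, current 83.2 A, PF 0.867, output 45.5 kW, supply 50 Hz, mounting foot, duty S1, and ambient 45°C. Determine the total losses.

P_in = √3·V·I·cosφ = 1.732×415×83.2×0.867 = 51849 W
P_out = 45500 W
Losses = P_in − P_out = 51849 − 45500 = 6349 W

6.35 kW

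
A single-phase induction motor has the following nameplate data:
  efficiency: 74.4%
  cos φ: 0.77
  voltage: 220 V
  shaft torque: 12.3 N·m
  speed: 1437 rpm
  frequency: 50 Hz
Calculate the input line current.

14.7 A

ω = 2π×1437/60 = 150.5 rad/s; P_out = τω = 12.3 × 150.5 = 1851 W
P_in = P_out / η = 1851 / 0.744 = 2488 W
I = P_in / (V·cosφ) = 2488 / (220 × 0.77) = 14.7 A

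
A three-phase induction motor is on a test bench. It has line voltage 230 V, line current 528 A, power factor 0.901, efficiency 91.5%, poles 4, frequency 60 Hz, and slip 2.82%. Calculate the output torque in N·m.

947 N·m

P_in = √3·V·I·cosφ = 1.732 × 230 × 528 × 0.901 = 189511 W
P_out = η·P_in = 0.915 × 189511 = 173403 W
n_s = 120×60/4 = 1800 rpm; n = 1800×(1−0.0282) = 1749 rpm
ω = 2π×1749/60 = 183.2 rad/s
τ = P_out/ω = 173403/183.2 = 947 N·m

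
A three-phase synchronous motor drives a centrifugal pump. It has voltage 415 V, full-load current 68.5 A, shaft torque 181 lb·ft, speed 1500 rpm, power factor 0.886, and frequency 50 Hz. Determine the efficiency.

τ = 181 lb·ft × 1.356 = 245.4 N·m
ω = 2π × 1500/60 = 157.1 rad/s; P_out = τω = 245.4 × 157.1 = 38552 W
P_in = √3·V_L·I_L·cosφ = 1.732 × 415 × 68.5 × 0.886 = 43623 W
η = P_out / P_in = 38552 / 43623 = 0.884 = 88.4%

88.4 %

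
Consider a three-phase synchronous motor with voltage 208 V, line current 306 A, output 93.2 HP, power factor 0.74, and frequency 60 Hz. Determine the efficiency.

P_out = 93.2 × 746 = 69527 W
P_in = √3·V_L·I_L·cosφ = 1.732 × 208 × 306 × 0.74 = 81576 W
η = P_out / P_in = 69527 / 81576 = 0.852 = 85.2%

85.2 %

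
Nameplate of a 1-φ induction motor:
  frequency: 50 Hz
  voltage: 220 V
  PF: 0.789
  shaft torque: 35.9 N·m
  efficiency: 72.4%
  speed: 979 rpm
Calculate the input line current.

29.3 A

ω = 2π×979/60 = 102.5 rad/s; P_out = τω = 35.9 × 102.5 = 3680 W
P_in = P_out / η = 3680 / 0.724 = 5083 W
I = P_in / (V·cosφ) = 5083 / (220 × 0.789) = 29.3 A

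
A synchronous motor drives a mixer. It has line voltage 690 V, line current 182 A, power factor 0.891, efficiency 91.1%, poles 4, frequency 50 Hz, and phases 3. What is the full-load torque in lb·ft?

829 lb·ft

P_in = √3·V·I·cosφ = 1.732 × 690 × 182 × 0.891 = 193797 W
P_out = η·P_in = 0.911 × 193797 = 176549 W
n = n_s = 120×50/4 = 1500 rpm (synchronous)
ω = 2π×1500/60 = 157.1 rad/s
τ = P_out/ω = 176549/157.1 = 1124 N·m
In lb·ft: 1124/1.356 = 829 lb·ft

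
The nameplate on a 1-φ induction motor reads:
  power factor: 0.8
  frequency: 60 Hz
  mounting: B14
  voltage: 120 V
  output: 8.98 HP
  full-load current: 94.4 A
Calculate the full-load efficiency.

P_out = 8.98 × 746 = 6699 W
P_in = V·I·cosφ = 120 × 94.4 × 0.8 = 9062 W
η = P_out / P_in = 6699 / 9062 = 0.739 = 73.9%

73.9 %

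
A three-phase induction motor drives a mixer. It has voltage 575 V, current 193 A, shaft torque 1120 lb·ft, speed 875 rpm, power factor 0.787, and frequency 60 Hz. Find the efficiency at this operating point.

92.0 %

τ = 1120 lb·ft × 1.356 = 1519 N·m
ω = 2π × 875/60 = 91.63 rad/s; P_out = τω = 1519 × 91.63 = 139186 W
P_in = √3·V_L·I_L·cosφ = 1.732 × 575 × 193 × 0.787 = 151268 W
η = P_out / P_in = 139186 / 151268 = 0.920 = 92.0%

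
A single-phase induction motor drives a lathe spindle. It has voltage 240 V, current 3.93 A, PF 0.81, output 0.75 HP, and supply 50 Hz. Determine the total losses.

204 W

P_in = V·I·cosφ = 240×3.93×0.81 = 764 W
P_out = 0.75×746 = 560 W
Losses = P_in − P_out = 764 − 560 = 204 W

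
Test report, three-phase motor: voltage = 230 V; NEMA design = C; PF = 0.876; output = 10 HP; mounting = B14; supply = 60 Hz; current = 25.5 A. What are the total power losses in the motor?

P_in = √3·V·I·cosφ = 1.732×230×25.5×0.876 = 8899 W
P_out = 10×746 = 7460 W
Losses = P_in − P_out = 8899 − 7460 = 1439 W

1.44 kW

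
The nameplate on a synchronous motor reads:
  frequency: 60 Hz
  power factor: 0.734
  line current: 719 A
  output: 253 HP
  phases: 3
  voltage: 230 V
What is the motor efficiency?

89.8 %

P_out = 253 × 746 = 188738 W
P_in = √3·V_L·I_L·cosφ = 1.732 × 230 × 719 × 0.734 = 210233 W
η = P_out / P_in = 188738 / 210233 = 0.898 = 89.8%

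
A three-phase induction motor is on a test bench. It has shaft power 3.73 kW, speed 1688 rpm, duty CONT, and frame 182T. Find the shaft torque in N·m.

ω = 2π × 1688/60 = 176.8 rad/s
τ = P/ω = 3730/176.8 = 21.1 N·m

21.1 N·m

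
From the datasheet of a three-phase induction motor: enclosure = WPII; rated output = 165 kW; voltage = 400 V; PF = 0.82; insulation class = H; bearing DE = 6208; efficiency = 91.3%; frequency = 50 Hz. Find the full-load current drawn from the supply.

P_out = 165 kW = 165000 W
P_in = P_out / η = 165000 / 0.913 = 180723 W
I_L = P_in / (√3·V_L·cosφ) = 180723 / (1.732 × 400 × 0.82) = 318 A

318 A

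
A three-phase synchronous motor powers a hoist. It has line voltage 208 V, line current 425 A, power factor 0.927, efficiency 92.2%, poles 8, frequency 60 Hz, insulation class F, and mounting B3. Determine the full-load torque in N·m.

P_in = √3·V·I·cosφ = 1.732 × 208 × 425 × 0.927 = 141932 W
P_out = η·P_in = 0.922 × 141932 = 130861 W
n = n_s = 120×60/8 = 900 rpm (synchronous)
ω = 2π×900/60 = 94.25 rad/s
τ = P_out/ω = 130861/94.25 = 1390 N·m

1390 N·m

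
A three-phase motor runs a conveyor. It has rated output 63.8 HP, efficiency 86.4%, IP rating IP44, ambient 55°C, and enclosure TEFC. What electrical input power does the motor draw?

P_out = 63.8 × 746 = 47595 W
P_in = P_out/η = 47595/0.864 = 55087 W = 55.1 kW

55.1 kW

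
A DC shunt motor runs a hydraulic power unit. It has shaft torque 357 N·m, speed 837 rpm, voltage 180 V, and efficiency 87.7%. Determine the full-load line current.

ω = 2π×837/60 = 87.65 rad/s; P_out = τω = 357 × 87.65 = 31291 W
P_in = P_out / η = 31291 / 0.877 = 35680 W
I = P_in / V = 35680 / 180 = 198 A

198 A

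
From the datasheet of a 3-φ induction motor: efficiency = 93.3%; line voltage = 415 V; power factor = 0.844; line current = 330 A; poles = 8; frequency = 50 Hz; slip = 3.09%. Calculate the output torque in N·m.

P_in = √3·V·I·cosφ = 1.732 × 415 × 330 × 0.844 = 200195 W
P_out = η·P_in = 0.933 × 200195 = 186782 W
n_s = 120×50/8 = 750 rpm; n = 750×(1−0.0309) = 727 rpm
ω = 2π×727/60 = 76.13 rad/s
τ = P_out/ω = 186782/76.13 = 2450 N·m

2450 N·m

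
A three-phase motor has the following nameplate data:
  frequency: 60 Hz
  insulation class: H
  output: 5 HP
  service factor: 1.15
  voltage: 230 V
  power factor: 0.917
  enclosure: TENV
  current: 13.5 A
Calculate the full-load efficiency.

75.6 %

P_out = 5 × 746 = 3730 W
P_in = √3·V_L·I_L·cosφ = 1.732 × 230 × 13.5 × 0.917 = 4931 W
η = P_out / P_in = 3730 / 4931 = 0.756 = 75.6%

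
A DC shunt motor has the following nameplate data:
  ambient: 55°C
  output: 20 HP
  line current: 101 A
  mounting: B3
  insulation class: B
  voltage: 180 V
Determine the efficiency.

82.1 %

P_out = 20 × 746 = 14920 W
P_in = V·I = 180 × 101 = 18180 W
η = P_out / P_in = 14920 / 18180 = 0.821 = 82.1%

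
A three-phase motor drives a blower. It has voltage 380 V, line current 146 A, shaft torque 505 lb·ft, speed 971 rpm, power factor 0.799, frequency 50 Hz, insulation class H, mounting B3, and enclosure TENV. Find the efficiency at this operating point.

τ = 505 lb·ft × 1.356 = 684.8 N·m
ω = 2π × 971/60 = 101.7 rad/s; P_out = τω = 684.8 × 101.7 = 69644 W
P_in = √3·V_L·I_L·cosφ = 1.732 × 380 × 146 × 0.799 = 76777 W
η = P_out / P_in = 69644 / 76777 = 0.907 = 90.7%

90.7 %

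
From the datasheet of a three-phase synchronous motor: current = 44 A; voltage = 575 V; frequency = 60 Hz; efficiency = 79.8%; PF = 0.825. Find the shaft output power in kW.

P_in = √3·V·I·cosφ = 1.732 × 575 × 44 × 0.825 = 36151 W
P_out = η·P_in = 0.798 × 36151 = 28848 W

28.8 kW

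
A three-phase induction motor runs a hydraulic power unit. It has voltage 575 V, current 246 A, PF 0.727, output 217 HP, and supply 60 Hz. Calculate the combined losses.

16200 W

P_in = √3·V·I·cosφ = 1.732×575×246×0.727 = 178109 W
P_out = 217×746 = 161882 W
Losses = P_in − P_out = 178109 − 161882 = 16227 W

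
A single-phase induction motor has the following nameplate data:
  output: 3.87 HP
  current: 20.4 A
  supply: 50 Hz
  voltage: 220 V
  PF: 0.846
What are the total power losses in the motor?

910 W

P_in = V·I·cosφ = 220×20.4×0.846 = 3797 W
P_out = 3.87×746 = 2887 W
Losses = P_in − P_out = 3797 − 2887 = 910 W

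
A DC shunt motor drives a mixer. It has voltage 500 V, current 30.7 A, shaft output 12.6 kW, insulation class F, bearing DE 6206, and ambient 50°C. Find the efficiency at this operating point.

82.1 %

P_out = 12.6 kW = 12600 W
P_in = V·I = 500 × 30.7 = 15350 W
η = P_out / P_in = 12600 / 15350 = 0.821 = 82.1%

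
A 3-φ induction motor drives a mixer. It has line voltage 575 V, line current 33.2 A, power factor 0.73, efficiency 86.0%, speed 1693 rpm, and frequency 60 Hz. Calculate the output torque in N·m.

117 N·m

P_in = √3·V·I·cosφ = 1.732 × 575 × 33.2 × 0.73 = 24137 W
P_out = η·P_in = 0.86 × 24137 = 20758 W
n = 1693 rpm
ω = 2π×1693/60 = 177.3 rad/s
τ = P_out/ω = 20758/177.3 = 117 N·m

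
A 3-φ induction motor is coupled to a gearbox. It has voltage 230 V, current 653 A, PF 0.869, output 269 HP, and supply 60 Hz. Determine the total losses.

P_in = √3·V·I·cosφ = 1.732×230×653×0.869 = 226052 W
P_out = 269×746 = 200674 W
Losses = P_in − P_out = 226052 − 200674 = 25378 W

25400 W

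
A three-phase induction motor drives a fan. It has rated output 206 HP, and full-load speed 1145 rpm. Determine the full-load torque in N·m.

1280 N·m

P_out = 206 × 746 = 153676 W
ω = 2π × 1145/60 = 119.9 rad/s
τ = P_out/ω = 153676/119.9 = 1280 N·m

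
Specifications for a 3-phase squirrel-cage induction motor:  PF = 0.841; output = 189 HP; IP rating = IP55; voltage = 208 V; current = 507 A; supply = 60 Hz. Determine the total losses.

12.6 kW

P_in = √3·V·I·cosφ = 1.732×208×507×0.841 = 153608 W
P_out = 189×746 = 140994 W
Losses = P_in − P_out = 153608 − 140994 = 12614 W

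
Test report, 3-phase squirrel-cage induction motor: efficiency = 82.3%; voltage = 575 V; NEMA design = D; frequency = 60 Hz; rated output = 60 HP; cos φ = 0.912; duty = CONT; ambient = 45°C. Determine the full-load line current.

59.9 A

P_out = 60 × 746 = 44760 W
P_in = P_out / η = 44760 / 0.823 = 54386 W
I_L = P_in / (√3·V_L·cosφ) = 54386 / (1.732 × 575 × 0.912) = 59.9 A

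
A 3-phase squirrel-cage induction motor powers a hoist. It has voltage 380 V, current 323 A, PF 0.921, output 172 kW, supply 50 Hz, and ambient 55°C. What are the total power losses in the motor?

P_in = √3·V·I·cosφ = 1.732×380×323×0.921 = 195791 W
P_out = 172000 W
Losses = P_in − P_out = 195791 − 172000 = 23791 W

23.8 kW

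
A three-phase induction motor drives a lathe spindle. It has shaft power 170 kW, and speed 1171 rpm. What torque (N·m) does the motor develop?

ω = 2π × 1171/60 = 122.6 rad/s
τ = P/ω = 170000/122.6 = 1390 N·m

1390 N·m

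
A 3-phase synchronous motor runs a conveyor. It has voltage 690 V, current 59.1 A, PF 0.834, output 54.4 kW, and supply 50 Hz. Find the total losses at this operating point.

4.51 kW

P_in = √3·V·I·cosφ = 1.732×690×59.1×0.834 = 58905 W
P_out = 54400 W
Losses = P_in − P_out = 58905 − 54400 = 4505 W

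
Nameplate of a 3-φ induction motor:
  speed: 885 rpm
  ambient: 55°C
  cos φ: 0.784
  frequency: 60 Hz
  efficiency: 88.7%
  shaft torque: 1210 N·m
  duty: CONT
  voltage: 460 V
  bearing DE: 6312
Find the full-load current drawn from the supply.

202 A

ω = 2π×885/60 = 92.68 rad/s; P_out = τω = 1210 × 92.68 = 112143 W
P_in = P_out / η = 112143 / 0.887 = 126430 W
I_L = P_in / (√3·V_L·cosφ) = 126430 / (1.732 × 460 × 0.784) = 202 A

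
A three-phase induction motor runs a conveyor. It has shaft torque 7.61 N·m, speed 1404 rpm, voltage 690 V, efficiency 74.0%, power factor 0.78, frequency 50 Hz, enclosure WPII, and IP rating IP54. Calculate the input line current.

ω = 2π×1404/60 = 147 rad/s; P_out = τω = 7.61 × 147 = 1119 W
P_in = P_out / η = 1119 / 0.740 = 1512 W
I_L = P_in / (√3·V_L·cosφ) = 1512 / (1.732 × 690 × 0.78) = 1.62 A

1.62 A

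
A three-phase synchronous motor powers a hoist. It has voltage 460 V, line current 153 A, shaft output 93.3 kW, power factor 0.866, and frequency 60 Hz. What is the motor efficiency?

P_out = 93.3 kW = 93300 W
P_in = √3·V_L·I_L·cosφ = 1.732 × 460 × 153 × 0.866 = 105564 W
η = P_out / P_in = 93300 / 105564 = 0.884 = 88.4%

88.4 %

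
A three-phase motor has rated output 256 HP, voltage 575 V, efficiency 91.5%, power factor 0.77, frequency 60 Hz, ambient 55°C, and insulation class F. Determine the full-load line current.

P_out = 256 × 746 = 190976 W
P_in = P_out / η = 190976 / 0.915 = 208717 W
I_L = P_in / (√3·V_L·cosφ) = 208717 / (1.732 × 575 × 0.77) = 272 A

272 A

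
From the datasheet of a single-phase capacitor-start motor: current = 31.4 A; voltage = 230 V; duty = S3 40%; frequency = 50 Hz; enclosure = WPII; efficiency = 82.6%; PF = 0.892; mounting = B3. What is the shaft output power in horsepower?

P_in = V·I·cosφ = 230 × 31.4 × 0.892 = 6442 W
P_out = η·P_in = 0.826 × 6442 = 5321 W
= 5321/746 = 7.13 HP

7.13 HP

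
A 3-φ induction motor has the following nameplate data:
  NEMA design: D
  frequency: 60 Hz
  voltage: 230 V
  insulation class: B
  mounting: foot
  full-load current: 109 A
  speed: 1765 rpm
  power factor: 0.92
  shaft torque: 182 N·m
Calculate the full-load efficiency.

ω = 2π × 1765/60 = 184.8 rad/s; P_out = τω = 182 × 184.8 = 33634 W
P_in = √3·V_L·I_L·cosφ = 1.732 × 230 × 109 × 0.92 = 39948 W
η = P_out / P_in = 33634 / 39948 = 0.842 = 84.2%

84.2 %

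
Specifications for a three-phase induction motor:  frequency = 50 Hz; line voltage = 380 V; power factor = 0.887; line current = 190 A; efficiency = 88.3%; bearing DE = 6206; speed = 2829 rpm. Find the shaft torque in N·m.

331 N·m

P_in = √3·V·I·cosφ = 1.732 × 380 × 190 × 0.887 = 110920 W
P_out = η·P_in = 0.883 × 110920 = 97942 W
n = 2829 rpm
ω = 2π×2829/60 = 296.3 rad/s
τ = P_out/ω = 97942/296.3 = 331 N·m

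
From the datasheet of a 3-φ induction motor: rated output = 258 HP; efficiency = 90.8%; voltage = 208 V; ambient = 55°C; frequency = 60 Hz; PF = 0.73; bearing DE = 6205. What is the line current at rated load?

806 A

P_out = 258 × 746 = 192468 W
P_in = P_out / η = 192468 / 0.908 = 211969 W
I_L = P_in / (√3·V_L·cosφ) = 211969 / (1.732 × 208 × 0.73) = 806 A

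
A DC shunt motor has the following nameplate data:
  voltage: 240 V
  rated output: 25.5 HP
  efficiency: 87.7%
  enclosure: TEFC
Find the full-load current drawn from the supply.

P_out = 25.5 × 746 = 19023 W
P_in = P_out / η = 19023 / 0.877 = 21691 W
I = P_in / V = 21691 / 240 = 90.4 A

90.4 A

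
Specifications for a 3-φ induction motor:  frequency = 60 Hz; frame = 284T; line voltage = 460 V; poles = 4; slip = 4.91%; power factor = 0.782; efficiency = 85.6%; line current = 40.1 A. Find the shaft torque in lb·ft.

88 lb·ft

P_in = √3·V·I·cosφ = 1.732 × 460 × 40.1 × 0.782 = 24984 W
P_out = η·P_in = 0.856 × 24984 = 21386 W
n_s = 120×60/4 = 1800 rpm; n = 1800×(1−0.0491) = 1712 rpm
ω = 2π×1712/60 = 179.3 rad/s
τ = P_out/ω = 21386/179.3 = 119.3 N·m
In lb·ft: 119.3/1.356 = 88 lb·ft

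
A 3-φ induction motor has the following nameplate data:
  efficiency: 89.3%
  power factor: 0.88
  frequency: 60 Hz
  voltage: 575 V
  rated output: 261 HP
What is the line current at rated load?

249 A

P_out = 261 × 746 = 194706 W
P_in = P_out / η = 194706 / 0.893 = 218036 W
I_L = P_in / (√3·V_L·cosφ) = 218036 / (1.732 × 575 × 0.88) = 249 A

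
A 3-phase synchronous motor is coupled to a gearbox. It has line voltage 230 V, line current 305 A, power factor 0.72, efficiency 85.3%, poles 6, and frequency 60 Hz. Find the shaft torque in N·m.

594 N·m

P_in = √3·V·I·cosφ = 1.732 × 230 × 305 × 0.72 = 87480 W
P_out = η·P_in = 0.853 × 87480 = 74620 W
n = n_s = 120×60/6 = 1200 rpm (synchronous)
ω = 2π×1200/60 = 125.7 rad/s
τ = P_out/ω = 74620/125.7 = 594 N·m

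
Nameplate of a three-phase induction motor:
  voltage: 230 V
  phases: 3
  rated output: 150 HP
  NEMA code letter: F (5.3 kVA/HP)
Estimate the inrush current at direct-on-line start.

2000 A

S_LR = 5.3 × 150 = 795 kVA
I_LR = S_LR/(√3·V_L) = 795000/(1.732×230) = 2000 A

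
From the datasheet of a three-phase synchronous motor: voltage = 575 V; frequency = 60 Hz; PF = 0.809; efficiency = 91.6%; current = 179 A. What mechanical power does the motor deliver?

P_in = √3·V·I·cosφ = 1.732 × 575 × 179 × 0.809 = 144217 W
P_out = η·P_in = 0.916 × 144217 = 132103 W

132 kW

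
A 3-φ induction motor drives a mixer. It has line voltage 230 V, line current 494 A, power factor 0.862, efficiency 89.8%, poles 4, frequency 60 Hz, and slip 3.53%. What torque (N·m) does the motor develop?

P_in = √3·V·I·cosφ = 1.732 × 230 × 494 × 0.862 = 169633 W
P_out = η·P_in = 0.898 × 169633 = 152330 W
n_s = 120×60/4 = 1800 rpm; n = 1800×(1−0.0353) = 1736 rpm
ω = 2π×1736/60 = 181.8 rad/s
τ = P_out/ω = 152330/181.8 = 838 N·m

838 N·m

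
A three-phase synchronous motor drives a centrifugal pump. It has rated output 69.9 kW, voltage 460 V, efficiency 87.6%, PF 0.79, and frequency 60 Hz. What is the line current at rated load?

127 A

P_out = 69.9 kW = 69900 W
P_in = P_out / η = 69900 / 0.876 = 79795 W
I_L = P_in / (√3·V_L·cosφ) = 79795 / (1.732 × 460 × 0.79) = 127 A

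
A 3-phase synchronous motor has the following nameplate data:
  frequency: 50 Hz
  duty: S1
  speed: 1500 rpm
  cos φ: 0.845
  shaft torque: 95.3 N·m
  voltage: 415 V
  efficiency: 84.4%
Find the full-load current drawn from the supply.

ω = 2π×1500/60 = 157.1 rad/s; P_out = τω = 95.3 × 157.1 = 14972 W
P_in = P_out / η = 14972 / 0.844 = 17739 W
I_L = P_in / (√3·V_L·cosφ) = 17739 / (1.732 × 415 × 0.845) = 29.2 A

29.2 A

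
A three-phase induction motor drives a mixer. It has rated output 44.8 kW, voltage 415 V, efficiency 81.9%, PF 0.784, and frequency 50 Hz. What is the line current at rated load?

97.1 A

P_out = 44.8 kW = 44800 W
P_in = P_out / η = 44800 / 0.819 = 54701 W
I_L = P_in / (√3·V_L·cosφ) = 54701 / (1.732 × 415 × 0.784) = 97.1 A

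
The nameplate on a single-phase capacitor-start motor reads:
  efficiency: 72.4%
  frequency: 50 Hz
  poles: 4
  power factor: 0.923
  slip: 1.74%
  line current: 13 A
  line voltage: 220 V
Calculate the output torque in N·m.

P_in = V·I·cosφ = 220 × 13 × 0.923 = 2640 W
P_out = η·P_in = 0.724 × 2640 = 1911 W
n_s = 120×50/4 = 1500 rpm; n = 1500×(1−0.0174) = 1474 rpm
ω = 2π×1474/60 = 154.4 rad/s
τ = P_out/ω = 1911/154.4 = 12.4 N·m

12.4 N·m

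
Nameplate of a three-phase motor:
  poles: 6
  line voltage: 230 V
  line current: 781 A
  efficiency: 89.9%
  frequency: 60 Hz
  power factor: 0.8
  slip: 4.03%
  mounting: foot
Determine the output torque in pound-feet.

1370 lb·ft

P_in = √3·V·I·cosφ = 1.732 × 230 × 781 × 0.8 = 248895 W
P_out = η·P_in = 0.899 × 248895 = 223757 W
n_s = 120×60/6 = 1200 rpm; n = 1200×(1−0.0403) = 1152 rpm
ω = 2π×1152/60 = 120.6 rad/s
τ = P_out/ω = 223757/120.6 = 1855 N·m
In lb·ft: 1855/1.356 = 1370 lb·ft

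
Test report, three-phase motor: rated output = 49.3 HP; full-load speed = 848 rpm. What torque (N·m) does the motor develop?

414 N·m

P_out = 49.3 × 746 = 36778 W
ω = 2π × 848/60 = 88.8 rad/s
τ = P_out/ω = 36778/88.8 = 414 N·m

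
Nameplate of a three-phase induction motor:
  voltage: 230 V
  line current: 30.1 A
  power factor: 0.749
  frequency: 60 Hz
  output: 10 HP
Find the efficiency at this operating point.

83.1 %

P_out = 10 × 746 = 7460 W
P_in = √3·V_L·I_L·cosφ = 1.732 × 230 × 30.1 × 0.749 = 8981 W
η = P_out / P_in = 7460 / 8981 = 0.831 = 83.1%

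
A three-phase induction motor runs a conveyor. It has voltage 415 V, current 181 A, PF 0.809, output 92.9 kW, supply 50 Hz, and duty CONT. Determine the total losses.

P_in = √3·V·I·cosφ = 1.732×415×181×0.809 = 105250 W
P_out = 92900 W
Losses = P_in − P_out = 105250 − 92900 = 12350 W

12400 W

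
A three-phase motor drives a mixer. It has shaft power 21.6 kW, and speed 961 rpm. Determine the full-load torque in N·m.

215 N·m

ω = 2π × 961/60 = 100.6 rad/s
τ = P/ω = 21600/100.6 = 215 N·m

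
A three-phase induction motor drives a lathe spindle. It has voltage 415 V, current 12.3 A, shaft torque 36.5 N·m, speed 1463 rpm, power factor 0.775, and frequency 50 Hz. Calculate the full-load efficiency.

81.6 %

ω = 2π × 1463/60 = 153.2 rad/s; P_out = τω = 36.5 × 153.2 = 5592 W
P_in = √3·V_L·I_L·cosφ = 1.732 × 415 × 12.3 × 0.775 = 6852 W
η = P_out / P_in = 5592 / 6852 = 0.816 = 81.6%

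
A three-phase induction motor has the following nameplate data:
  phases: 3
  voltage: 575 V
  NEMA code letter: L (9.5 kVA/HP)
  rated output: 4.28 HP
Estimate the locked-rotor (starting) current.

S_LR = 9.5 × 4.28 = 40.66 kVA
I_LR = S_LR/(√3·V_L) = 40660/(1.732×575) = 40.8 A

40.8 A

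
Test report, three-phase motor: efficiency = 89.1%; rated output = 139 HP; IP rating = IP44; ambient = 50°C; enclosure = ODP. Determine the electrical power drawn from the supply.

116 kW

P_out = 139 × 746 = 103694 W
P_in = P_out/η = 103694/0.891 = 116379 W = 116 kW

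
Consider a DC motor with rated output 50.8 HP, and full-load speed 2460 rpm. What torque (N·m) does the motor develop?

147 N·m

P_out = 50.8 × 746 = 37897 W
ω = 2π × 2460/60 = 257.6 rad/s
τ = P_out/ω = 37897/257.6 = 147 N·m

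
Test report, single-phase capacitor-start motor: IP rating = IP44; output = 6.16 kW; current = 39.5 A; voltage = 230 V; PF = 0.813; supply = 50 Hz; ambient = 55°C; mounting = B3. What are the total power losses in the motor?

1230 W

P_in = V·I·cosφ = 230×39.5×0.813 = 7386 W
P_out = 6160 W
Losses = P_in − P_out = 7386 − 6160 = 1226 W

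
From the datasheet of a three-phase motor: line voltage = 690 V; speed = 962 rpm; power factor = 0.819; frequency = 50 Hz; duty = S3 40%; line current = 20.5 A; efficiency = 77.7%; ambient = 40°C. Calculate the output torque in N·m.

P_in = √3·V·I·cosφ = 1.732 × 690 × 20.5 × 0.819 = 20065 W
P_out = η·P_in = 0.777 × 20065 = 15591 W
n = 962 rpm
ω = 2π×962/60 = 100.7 rad/s
τ = P_out/ω = 15591/100.7 = 155 N·m

155 N·m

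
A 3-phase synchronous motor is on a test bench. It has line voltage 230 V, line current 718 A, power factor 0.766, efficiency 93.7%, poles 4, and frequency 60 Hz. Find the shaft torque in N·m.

1090 N·m

P_in = √3·V·I·cosφ = 1.732 × 230 × 718 × 0.766 = 219093 W
P_out = η·P_in = 0.937 × 219093 = 205290 W
n = n_s = 120×60/4 = 1800 rpm (synchronous)
ω = 2π×1800/60 = 188.5 rad/s
τ = P_out/ω = 205290/188.5 = 1090 N·m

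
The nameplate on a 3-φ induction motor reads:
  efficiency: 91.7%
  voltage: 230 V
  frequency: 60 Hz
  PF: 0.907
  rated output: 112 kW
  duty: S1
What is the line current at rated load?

P_out = 112 kW = 112000 W
P_in = P_out / η = 112000 / 0.917 = 122137 W
I_L = P_in / (√3·V_L·cosφ) = 122137 / (1.732 × 230 × 0.907) = 338 A

338 A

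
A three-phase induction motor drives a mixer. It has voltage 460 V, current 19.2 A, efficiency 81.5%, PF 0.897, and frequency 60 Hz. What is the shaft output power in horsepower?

15 HP

P_in = √3·V·I·cosφ = 1.732 × 460 × 19.2 × 0.897 = 13721 W
P_out = η·P_in = 0.815 × 13721 = 11183 W
= 11183/746 = 15 HP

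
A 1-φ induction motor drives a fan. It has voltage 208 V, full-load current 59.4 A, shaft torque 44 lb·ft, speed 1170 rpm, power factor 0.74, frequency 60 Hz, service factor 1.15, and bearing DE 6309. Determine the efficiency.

τ = 44 lb·ft × 1.356 = 59.66 N·m
ω = 2π × 1170/60 = 122.5 rad/s; P_out = τω = 59.66 × 122.5 = 7308 W
P_in = V·I·cosφ = 208 × 59.4 × 0.74 = 9143 W
η = P_out / P_in = 7308 / 9143 = 0.799 = 79.9%

79.9 %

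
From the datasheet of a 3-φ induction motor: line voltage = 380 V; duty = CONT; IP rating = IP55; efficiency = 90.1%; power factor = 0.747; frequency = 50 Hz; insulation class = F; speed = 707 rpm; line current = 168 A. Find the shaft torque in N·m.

P_in = √3·V·I·cosφ = 1.732 × 380 × 168 × 0.747 = 82596 W
P_out = η·P_in = 0.901 × 82596 = 74419 W
n = 707 rpm
ω = 2π×707/60 = 74.04 rad/s
τ = P_out/ω = 74419/74.04 = 1010 N·m

1010 N·m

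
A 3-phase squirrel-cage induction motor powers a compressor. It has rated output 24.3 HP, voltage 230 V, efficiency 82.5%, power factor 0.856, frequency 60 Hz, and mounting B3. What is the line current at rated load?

64.4 A

P_out = 24.3 × 746 = 18128 W
P_in = P_out / η = 18128 / 0.825 = 21973 W
I_L = P_in / (√3·V_L·cosφ) = 21973 / (1.732 × 230 × 0.856) = 64.4 A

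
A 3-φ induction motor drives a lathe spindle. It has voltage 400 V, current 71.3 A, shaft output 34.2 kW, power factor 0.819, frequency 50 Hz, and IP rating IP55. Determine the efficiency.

P_out = 34.2 kW = 34200 W
P_in = √3·V_L·I_L·cosφ = 1.732 × 400 × 71.3 × 0.819 = 40456 W
η = P_out / P_in = 34200 / 40456 = 0.845 = 84.5%

84.5 %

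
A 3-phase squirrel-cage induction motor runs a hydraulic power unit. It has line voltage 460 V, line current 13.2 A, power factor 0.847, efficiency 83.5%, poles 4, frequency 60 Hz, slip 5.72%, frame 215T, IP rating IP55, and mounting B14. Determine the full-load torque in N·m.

41.9 N·m

P_in = √3·V·I·cosφ = 1.732 × 460 × 13.2 × 0.847 = 8908 W
P_out = η·P_in = 0.835 × 8908 = 7438 W
n_s = 120×60/4 = 1800 rpm; n = 1800×(1−0.0572) = 1697 rpm
ω = 2π×1697/60 = 177.7 rad/s
τ = P_out/ω = 7438/177.7 = 41.9 N·m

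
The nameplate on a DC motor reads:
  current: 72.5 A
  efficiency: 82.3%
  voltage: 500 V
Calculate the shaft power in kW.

29.8 kW

P_in = V·I = 500 × 72.5 = 36250 W
P_out = η·P_in = 0.823 × 36250 = 29834 W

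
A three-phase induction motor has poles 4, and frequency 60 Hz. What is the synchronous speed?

1800 rpm

n_s = 120f/p = 120×60/4 = 1800 rpm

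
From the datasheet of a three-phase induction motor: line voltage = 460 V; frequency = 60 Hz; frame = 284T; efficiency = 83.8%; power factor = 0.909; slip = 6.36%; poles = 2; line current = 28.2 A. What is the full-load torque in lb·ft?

P_in = √3·V·I·cosφ = 1.732 × 460 × 28.2 × 0.909 = 20423 W
P_out = η·P_in = 0.838 × 20423 = 17114 W
n_s = 120×60/2 = 3600 rpm; n = 3600×(1−0.0636) = 3371 rpm
ω = 2π×3371/60 = 353 rad/s
τ = P_out/ω = 17114/353 = 48.48 N·m
In lb·ft: 48.48/1.356 = 35.8 lb·ft

35.8 lb·ft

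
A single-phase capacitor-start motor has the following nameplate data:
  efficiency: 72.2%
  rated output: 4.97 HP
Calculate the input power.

P_out = 4.97 × 746 = 3708 W
P_in = P_out/η = 3708/0.722 = 5136 W = 5.14 kW

5.14 kW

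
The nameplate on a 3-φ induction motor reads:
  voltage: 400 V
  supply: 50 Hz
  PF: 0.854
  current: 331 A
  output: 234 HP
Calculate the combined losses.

21.3 kW

P_in = √3·V·I·cosφ = 1.732×400×331×0.854 = 195837 W
P_out = 234×746 = 174564 W
Losses = P_in − P_out = 195837 − 174564 = 21273 W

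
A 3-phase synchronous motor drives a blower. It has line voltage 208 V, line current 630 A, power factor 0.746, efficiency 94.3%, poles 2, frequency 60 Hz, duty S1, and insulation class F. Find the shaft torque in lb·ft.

312 lb·ft

P_in = √3·V·I·cosφ = 1.732 × 208 × 630 × 0.746 = 169313 W
P_out = η·P_in = 0.943 × 169313 = 159662 W
n = n_s = 120×60/2 = 3600 rpm (synchronous)
ω = 2π×3600/60 = 377 rad/s
τ = P_out/ω = 159662/377 = 423.5 N·m
In lb·ft: 423.5/1.356 = 312 lb·ft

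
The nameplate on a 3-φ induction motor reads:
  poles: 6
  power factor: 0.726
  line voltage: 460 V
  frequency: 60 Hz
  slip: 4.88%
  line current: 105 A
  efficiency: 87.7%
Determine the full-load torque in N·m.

446 N·m

P_in = √3·V·I·cosφ = 1.732 × 460 × 105 × 0.726 = 60734 W
P_out = η·P_in = 0.877 × 60734 = 53264 W
n_s = 120×60/6 = 1200 rpm; n = 1200×(1−0.0488) = 1141 rpm
ω = 2π×1141/60 = 119.5 rad/s
τ = P_out/ω = 53264/119.5 = 446 N·m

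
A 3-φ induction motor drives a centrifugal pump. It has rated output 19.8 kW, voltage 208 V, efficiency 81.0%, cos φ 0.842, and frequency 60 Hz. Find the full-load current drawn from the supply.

80.6 A

P_out = 19.8 kW = 19800 W
P_in = P_out / η = 19800 / 0.810 = 24444 W
I_L = P_in / (√3·V_L·cosφ) = 24444 / (1.732 × 208 × 0.842) = 80.6 A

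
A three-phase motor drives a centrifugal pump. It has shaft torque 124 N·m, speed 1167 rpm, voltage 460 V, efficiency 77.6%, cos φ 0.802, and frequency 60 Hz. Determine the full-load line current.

ω = 2π×1167/60 = 122.2 rad/s; P_out = τω = 124 × 122.2 = 15153 W
P_in = P_out / η = 15153 / 0.776 = 19527 W
I_L = P_in / (√3·V_L·cosφ) = 19527 / (1.732 × 460 × 0.802) = 30.6 A

30.6 A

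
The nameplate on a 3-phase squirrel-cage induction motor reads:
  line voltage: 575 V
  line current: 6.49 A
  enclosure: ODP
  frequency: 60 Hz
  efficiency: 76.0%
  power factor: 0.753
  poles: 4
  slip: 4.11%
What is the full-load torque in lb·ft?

P_in = √3·V·I·cosφ = 1.732 × 575 × 6.49 × 0.753 = 4867 W
P_out = η·P_in = 0.76 × 4867 = 3699 W
n_s = 120×60/4 = 1800 rpm; n = 1800×(1−0.0411) = 1726 rpm
ω = 2π×1726/60 = 180.7 rad/s
τ = P_out/ω = 3699/180.7 = 20.47 N·m
In lb·ft: 20.47/1.356 = 15.1 lb·ft

15.1 lb·ft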